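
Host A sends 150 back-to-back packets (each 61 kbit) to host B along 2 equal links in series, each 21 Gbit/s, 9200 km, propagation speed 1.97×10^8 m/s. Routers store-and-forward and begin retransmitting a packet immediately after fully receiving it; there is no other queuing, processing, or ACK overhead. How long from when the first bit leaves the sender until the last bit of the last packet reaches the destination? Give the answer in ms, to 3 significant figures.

93.8 ms

Per-hop transmission t_tx = L/R = 61000/21000000000 = 0.00290476 ms.
Per-hop propagation t_prop = 9200000/197000000 = 46.7005 ms.
Pipeline fill: first packet needs 2·t_tx to clear all hops; remaining 149 packets each add one t_tx.
Total = (2+150-1)·t_tx + 2·t_prop = 151·0.00290476 + 2·46.7005 = 93.8 ms.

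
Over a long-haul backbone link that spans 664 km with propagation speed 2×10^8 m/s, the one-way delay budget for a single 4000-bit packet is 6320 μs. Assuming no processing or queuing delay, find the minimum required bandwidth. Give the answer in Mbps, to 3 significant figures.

Propagation delay = 664000 / 200000000 = 3320 μs.
Transmission budget = 6320 − 3320 = 3000 μs.
R ≥ L / t_tx = 4000 bits / 0.003 s = 1.33 Mbps.

1.33 Mbps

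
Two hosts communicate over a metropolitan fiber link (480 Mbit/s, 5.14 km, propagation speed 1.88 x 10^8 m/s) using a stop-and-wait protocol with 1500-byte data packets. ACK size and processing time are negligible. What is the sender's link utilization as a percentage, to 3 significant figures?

31.4 %

t_tx = L/R = 12000/480000000 = 2.5e-05 s.
t_prop = 5140/188000000 = 2.73404e-05 s; RTT = 5.46809e-05 s.
Cycle = t_tx + RTT = 7.96809e-05 s.
Utilization = t_tx / cycle = 2.5e-05/7.96809e-05 = 31.4 %.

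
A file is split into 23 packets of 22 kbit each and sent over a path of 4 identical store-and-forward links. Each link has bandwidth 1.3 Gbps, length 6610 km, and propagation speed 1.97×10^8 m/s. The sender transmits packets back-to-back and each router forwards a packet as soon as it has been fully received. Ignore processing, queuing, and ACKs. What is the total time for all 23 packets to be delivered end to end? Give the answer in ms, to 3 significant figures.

Per-hop transmission t_tx = L/R = 22000/1300000000 = 0.0169231 ms.
Per-hop propagation t_prop = 6610000/197000000 = 33.5533 ms.
Pipeline fill: first packet needs 4·t_tx to clear all hops; remaining 22 packets each add one t_tx.
Total = (4+23-1)·t_tx + 4·t_prop = 26·0.0169231 + 4·33.5533 = 135 ms.

135 ms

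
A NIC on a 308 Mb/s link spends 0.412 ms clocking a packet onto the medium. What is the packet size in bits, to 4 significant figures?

L = R × t_tx = 308000000 b/s × 0.000412 s = 126896 bits.

126900 bits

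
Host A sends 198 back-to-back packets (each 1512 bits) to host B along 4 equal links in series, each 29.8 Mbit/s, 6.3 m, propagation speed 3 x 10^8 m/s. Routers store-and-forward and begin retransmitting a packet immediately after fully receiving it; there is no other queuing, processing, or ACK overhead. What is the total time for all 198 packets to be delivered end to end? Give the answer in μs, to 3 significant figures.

Per-hop transmission t_tx = L/R = 1512/29800000 = 50.7383 μs.
Per-hop propagation t_prop = 6.3/300000000 = 0.021 μs.
Pipeline fill: first packet needs 4·t_tx to clear all hops; remaining 197 packets each add one t_tx.
Total = (4+198-1)·t_tx + 4·t_prop = 201·50.7383 + 4·0.021 = 10200 μs.

10200 μs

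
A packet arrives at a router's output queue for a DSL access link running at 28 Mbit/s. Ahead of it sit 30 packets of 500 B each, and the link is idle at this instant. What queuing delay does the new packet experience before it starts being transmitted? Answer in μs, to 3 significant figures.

Each queued packet: L/R = 4000/28000000 = 142.857 μs.
30 queued → 4285.71 μs.
Queuing delay = 4290 μs.

4290 μs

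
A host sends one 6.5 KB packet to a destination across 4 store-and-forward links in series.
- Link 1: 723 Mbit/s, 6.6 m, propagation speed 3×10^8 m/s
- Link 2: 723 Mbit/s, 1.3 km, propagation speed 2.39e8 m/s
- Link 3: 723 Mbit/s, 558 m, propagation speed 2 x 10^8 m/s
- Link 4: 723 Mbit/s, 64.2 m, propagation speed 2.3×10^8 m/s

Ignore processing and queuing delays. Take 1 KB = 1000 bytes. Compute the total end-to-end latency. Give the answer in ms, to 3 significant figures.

L = 52000 bits.
Transmission delay per hop = L/R = 52000/723000000 = 0.0719225 ms; 4 hops → 0.28769 ms.
Propagation delays (d/s per hop): 2.2e-05, 0.00543933, 0.00279, 0.00027913 ms; sum = 0.00853046 ms.
End-to-end = 0.296 ms.

0.296 ms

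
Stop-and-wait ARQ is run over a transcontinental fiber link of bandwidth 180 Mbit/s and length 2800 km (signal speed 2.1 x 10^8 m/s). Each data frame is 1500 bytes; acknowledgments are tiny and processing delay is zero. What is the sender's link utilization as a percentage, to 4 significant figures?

0.2494 %

t_tx = L/R = 12000/180000000 = 6.66667e-05 s.
t_prop = 2800000/210000000 = 0.0133333 s; RTT = 0.0266667 s.
Cycle = t_tx + RTT = 0.0267333 s.
Utilization = t_tx / cycle = 6.66667e-05/0.0267333 = 0.2494 %.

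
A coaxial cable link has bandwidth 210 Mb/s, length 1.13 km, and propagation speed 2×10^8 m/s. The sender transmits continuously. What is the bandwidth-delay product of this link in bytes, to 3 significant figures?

Propagation delay = 1130 / 200000000 = 5.65e-06 s.
BDP = R × t_prop = 210000000 × 5.65e-06 = 1186.5 bits.
In bytes: 1186.5/8 = 148 bytes.

148 bytes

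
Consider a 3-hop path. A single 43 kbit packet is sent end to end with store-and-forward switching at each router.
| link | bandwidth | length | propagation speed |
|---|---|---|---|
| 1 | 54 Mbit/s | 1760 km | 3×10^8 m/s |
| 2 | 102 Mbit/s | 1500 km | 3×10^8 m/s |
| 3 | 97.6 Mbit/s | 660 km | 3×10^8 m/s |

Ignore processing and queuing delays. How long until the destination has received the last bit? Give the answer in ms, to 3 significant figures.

14.7 ms

L = 43000 bits.
Transmission delays (L/R per hop): 0.796296, 0.421569, 0.440574 ms; sum = 1.65844 ms.
Propagation delays (d/s per hop): 5.86667, 5, 2.2 ms; sum = 13.0667 ms.
End-to-end = 14.7 ms.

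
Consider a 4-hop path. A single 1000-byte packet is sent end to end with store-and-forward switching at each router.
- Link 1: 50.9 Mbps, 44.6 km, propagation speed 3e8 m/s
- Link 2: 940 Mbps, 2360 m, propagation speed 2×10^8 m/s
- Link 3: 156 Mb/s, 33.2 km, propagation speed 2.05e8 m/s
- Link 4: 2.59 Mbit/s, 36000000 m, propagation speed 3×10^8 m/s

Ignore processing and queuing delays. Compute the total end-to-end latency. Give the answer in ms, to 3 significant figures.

124 ms

L = 1000 × 8 = 8000 bits.
Transmission delays (L/R per hop): 0.157171, 0.00851064, 0.0512821, 3.0888 ms; sum = 3.30577 ms.
Propagation delays (d/s per hop): 0.148667, 0.0118, 0.161951, 120 ms; sum = 120.322 ms.
End-to-end = 124 ms.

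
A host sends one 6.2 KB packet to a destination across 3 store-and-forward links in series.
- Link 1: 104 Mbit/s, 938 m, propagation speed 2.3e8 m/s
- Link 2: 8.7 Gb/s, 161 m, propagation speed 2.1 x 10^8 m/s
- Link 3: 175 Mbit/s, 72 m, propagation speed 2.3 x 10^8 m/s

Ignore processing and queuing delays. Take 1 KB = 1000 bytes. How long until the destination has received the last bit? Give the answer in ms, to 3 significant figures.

0.771 ms

L = 49600 bits.
Transmission delays (L/R per hop): 0.476923, 0.00570115, 0.283429 ms; sum = 0.766053 ms.
Propagation delays (d/s per hop): 0.00407826, 0.000766667, 0.000313043 ms; sum = 0.00515797 ms.
End-to-end = 0.771 ms.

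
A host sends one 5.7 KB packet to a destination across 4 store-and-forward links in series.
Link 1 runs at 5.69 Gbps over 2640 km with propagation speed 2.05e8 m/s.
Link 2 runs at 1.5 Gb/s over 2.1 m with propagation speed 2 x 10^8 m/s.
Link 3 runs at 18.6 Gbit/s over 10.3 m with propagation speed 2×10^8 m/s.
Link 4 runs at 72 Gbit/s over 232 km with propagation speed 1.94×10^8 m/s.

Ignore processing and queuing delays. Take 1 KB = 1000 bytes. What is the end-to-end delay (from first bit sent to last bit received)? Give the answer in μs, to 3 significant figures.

L = 45600 bits.
Transmission delays (L/R per hop): 8.01406, 30.4, 2.45161, 0.633333 μs; sum = 41.499 μs.
Propagation delays (d/s per hop): 12878, 0.0105, 0.0515, 1195.88 μs; sum = 14074 μs.
End-to-end = 14100 μs.

14100 μs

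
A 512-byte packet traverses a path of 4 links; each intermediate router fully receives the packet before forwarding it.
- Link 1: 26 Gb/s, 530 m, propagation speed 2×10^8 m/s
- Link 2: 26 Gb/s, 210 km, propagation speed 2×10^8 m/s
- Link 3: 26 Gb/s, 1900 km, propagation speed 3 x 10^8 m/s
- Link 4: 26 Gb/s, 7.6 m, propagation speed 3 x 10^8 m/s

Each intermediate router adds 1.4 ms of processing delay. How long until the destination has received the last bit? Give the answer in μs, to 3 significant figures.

L = 512 × 8 = 4096 bits.
Transmission delay per hop = L/R = 4096/26000000000 = 0.157538 μs; 4 hops → 0.630154 μs.
Propagation delays (d/s per hop): 2.65, 1050, 6333.33, 0.0253333 μs; sum = 7386.01 μs.
Processing at 3 router(s): 3 × 1.4 ms = 4200 μs.
End-to-end = 11600 μs.

11600 μs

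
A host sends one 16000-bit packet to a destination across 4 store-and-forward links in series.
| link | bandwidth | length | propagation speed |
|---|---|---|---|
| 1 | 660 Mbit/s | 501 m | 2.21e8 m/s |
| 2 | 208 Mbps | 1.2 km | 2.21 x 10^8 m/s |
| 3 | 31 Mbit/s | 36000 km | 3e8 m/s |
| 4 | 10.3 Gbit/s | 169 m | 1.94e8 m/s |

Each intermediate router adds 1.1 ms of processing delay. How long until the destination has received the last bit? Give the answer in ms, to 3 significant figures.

124 ms

Transmission delays (L/R per hop): 0.0242424, 0.0769231, 0.516129, 0.0015534 ms; sum = 0.618848 ms.
Propagation delays (d/s per hop): 0.00226697, 0.00542986, 120, 0.000871134 ms; sum = 120.009 ms.
Processing at 3 router(s): 3 × 1.1 ms = 3.3 ms.
End-to-end = 124 ms.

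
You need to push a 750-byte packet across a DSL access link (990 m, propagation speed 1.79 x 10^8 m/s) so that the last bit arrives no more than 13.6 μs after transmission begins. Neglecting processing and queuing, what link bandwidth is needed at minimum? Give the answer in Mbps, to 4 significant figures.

743.6 Mbps

L = 6000 bits.
Propagation delay = 990 / 179000000 = 5.53073 μs.
Transmission budget = 13.6 − 5.53073 = 8.06927 μs.
R ≥ L / t_tx = 6000 bits / 8.06927e-06 s = 743.6 Mbps.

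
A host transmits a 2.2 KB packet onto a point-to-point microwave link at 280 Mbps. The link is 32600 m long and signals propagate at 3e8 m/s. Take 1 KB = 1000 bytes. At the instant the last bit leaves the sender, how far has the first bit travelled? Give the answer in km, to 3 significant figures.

18.9 km

t_tx = L/R = 17600/280000000 = 6.28571e-05 s.
Distance = s × t_tx = 300000000 × 6.28571e-05 = 18.9 km.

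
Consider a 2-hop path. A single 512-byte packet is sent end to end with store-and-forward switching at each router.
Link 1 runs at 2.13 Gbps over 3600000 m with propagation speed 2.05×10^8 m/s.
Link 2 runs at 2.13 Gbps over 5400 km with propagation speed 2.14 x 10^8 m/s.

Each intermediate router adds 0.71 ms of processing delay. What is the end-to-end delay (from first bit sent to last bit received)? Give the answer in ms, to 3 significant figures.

43.5 ms

L = 512 × 8 = 4096 bits.
Transmission delay per hop = L/R = 4096/2130000000 = 0.001923 ms; 2 hops → 0.00384601 ms.
Propagation delays (d/s per hop): 17.561, 25.2336 ms; sum = 42.7946 ms.
Processing at 1 router(s): 1 × 0.71 ms = 0.71 ms.
End-to-end = 43.5 ms.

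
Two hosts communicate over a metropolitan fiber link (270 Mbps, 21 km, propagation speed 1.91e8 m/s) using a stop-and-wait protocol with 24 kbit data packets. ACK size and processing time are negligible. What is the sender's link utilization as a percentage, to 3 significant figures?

28.8 %

t_tx = L/R = 24000/270000000 = 8.88889e-05 s.
t_prop = 21000/191000000 = 0.000109948 s; RTT = 0.000219895 s.
Cycle = t_tx + RTT = 0.000308784 s.
Utilization = t_tx / cycle = 8.88889e-05/0.000308784 = 28.8 %.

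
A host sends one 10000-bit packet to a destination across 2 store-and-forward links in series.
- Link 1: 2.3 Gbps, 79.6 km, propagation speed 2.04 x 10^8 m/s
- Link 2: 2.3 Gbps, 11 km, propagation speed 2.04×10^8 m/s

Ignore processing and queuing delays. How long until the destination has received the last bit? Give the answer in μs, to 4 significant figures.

452.8 μs

Transmission delay per hop = L/R = 10000/2300000000 = 4.34783 μs; 2 hops → 8.69565 μs.
Propagation delays (d/s per hop): 390.196, 53.9216 μs; sum = 444.118 μs.
End-to-end = 452.8 μs.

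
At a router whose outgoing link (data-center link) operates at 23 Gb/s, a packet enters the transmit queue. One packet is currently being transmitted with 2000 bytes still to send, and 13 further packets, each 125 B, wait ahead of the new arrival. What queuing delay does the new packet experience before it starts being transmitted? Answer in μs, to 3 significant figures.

Each queued packet: L/R = 1000/23000000000 = 0.0434783 μs.
13 queued → 0.565217 μs.
Plus remaining 16000 bits of current packet: 0.695652 μs.
Queuing delay = 1.26 μs.

1.26 μs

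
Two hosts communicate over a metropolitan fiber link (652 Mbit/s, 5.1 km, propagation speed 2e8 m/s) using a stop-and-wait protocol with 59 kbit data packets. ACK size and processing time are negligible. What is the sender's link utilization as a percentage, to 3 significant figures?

64.0 %

t_tx = L/R = 59000/652000000 = 9.04908e-05 s.
t_prop = 5100/200000000 = 2.55e-05 s; RTT = 5.1e-05 s.
Cycle = t_tx + RTT = 0.000141491 s.
Utilization = t_tx / cycle = 9.04908e-05/0.000141491 = 64.0 %.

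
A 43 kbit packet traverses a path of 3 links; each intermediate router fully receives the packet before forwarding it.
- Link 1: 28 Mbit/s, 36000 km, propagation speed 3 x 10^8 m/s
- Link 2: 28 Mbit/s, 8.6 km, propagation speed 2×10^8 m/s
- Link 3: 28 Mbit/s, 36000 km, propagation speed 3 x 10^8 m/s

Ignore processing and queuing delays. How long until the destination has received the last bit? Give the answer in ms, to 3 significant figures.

245 ms

L = 43000 bits.
Transmission delay per hop = L/R = 43000/28000000 = 1.53571 ms; 3 hops → 4.60714 ms.
Propagation delays (d/s per hop): 120, 0.043, 120 ms; sum = 240.043 ms.
End-to-end = 245 ms.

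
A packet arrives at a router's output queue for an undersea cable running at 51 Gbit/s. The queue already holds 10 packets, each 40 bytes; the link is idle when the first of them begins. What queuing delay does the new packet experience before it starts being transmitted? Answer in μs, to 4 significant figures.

0.06275 μs

Each queued packet: L/R = 320/51000000000 = 0.00627451 μs.
10 queued → 0.0627451 μs.
Queuing delay = 0.06275 μs.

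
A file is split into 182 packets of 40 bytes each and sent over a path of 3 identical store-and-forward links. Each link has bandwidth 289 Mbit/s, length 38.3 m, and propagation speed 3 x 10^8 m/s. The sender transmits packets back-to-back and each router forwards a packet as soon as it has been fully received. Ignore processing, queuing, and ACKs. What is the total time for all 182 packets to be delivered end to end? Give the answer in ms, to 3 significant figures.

0.204 ms

Per-hop transmission t_tx = L/R = 320/289000000 = 0.00110727 ms.
Per-hop propagation t_prop = 38.3/300000000 = 0.000127667 ms.
Pipeline fill: first packet needs 3·t_tx to clear all hops; remaining 181 packets each add one t_tx.
Total = (3+182-1)·t_tx + 3·t_prop = 184·0.00110727 + 3·0.000127667 = 0.204 ms.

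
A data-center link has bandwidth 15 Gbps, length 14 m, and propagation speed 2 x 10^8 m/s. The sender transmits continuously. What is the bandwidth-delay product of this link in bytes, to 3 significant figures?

Propagation delay = 14 / 200000000 = 7e-08 s.
BDP = R × t_prop = 15000000000 × 7e-08 = 1050 bits.
In bytes: 1050/8 = 131 bytes.

131 bytes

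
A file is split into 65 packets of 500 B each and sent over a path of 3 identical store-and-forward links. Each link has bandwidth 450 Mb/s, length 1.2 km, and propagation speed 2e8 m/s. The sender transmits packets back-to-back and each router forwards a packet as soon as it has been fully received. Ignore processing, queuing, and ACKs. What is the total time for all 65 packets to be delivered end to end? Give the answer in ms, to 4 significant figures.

0.6136 ms

Per-hop transmission t_tx = L/R = 4000/450000000 = 0.00888889 ms.
Per-hop propagation t_prop = 1200/200000000 = 0.006 ms.
Pipeline fill: first packet needs 3·t_tx to clear all hops; remaining 64 packets each add one t_tx.
Total = (3+65-1)·t_tx + 3·t_prop = 67·0.00888889 + 3·0.006 = 0.6136 ms.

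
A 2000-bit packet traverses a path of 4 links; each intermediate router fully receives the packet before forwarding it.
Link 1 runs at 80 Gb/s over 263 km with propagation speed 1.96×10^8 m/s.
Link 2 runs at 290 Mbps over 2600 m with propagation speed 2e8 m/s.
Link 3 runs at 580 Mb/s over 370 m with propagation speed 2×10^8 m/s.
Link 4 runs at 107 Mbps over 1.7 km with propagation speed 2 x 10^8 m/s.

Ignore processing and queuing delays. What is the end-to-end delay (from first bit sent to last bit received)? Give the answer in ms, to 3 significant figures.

1.39 ms

Transmission delays (L/R per hop): 2.5e-05, 0.00689655, 0.00344828, 0.0186916 ms; sum = 0.0290614 ms.
Propagation delays (d/s per hop): 1.34184, 0.013, 0.00185, 0.0085 ms; sum = 1.36519 ms.
End-to-end = 1.39 ms.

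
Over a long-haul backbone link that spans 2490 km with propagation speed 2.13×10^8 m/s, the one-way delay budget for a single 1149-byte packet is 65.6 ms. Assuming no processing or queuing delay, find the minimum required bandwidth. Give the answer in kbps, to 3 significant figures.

L = 9192 bits.
Propagation delay = 2490000 / 213000000 = 11.6901 ms.
Transmission budget = 65.6 − 11.6901 = 53.9099 ms.
R ≥ L / t_tx = 9192 bits / 0.0539099 s = 171 kbps.

171 kbps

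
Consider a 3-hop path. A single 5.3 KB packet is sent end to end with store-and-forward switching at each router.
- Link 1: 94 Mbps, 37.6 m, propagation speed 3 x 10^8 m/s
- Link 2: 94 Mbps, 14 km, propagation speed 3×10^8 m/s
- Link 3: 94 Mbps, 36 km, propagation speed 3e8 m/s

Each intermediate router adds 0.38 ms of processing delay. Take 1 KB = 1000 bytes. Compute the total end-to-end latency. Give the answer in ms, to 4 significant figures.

L = 42400 bits.
Transmission delay per hop = L/R = 42400/94000000 = 0.451064 ms; 3 hops → 1.35319 ms.
Propagation delays (d/s per hop): 0.000125333, 0.0466667, 0.12 ms; sum = 0.166792 ms.
Processing at 2 router(s): 2 × 0.38 ms = 0.76 ms.
End-to-end = 2.280 ms.

2.280 ms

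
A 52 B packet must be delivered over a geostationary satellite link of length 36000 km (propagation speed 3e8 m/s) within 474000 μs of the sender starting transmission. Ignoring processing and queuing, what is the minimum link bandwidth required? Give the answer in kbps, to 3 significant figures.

1.18 kbps

L = 416 bits.
Propagation delay = 36000000 / 300000000 = 120000 μs.
Transmission budget = 474000 − 120000 = 354000 μs.
R ≥ L / t_tx = 416 bits / 0.354 s = 1.18 kbps.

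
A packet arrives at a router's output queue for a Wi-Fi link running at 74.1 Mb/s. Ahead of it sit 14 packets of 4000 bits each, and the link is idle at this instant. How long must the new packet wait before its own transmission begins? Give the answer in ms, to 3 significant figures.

0.756 ms

Each queued packet: L/R = 4000/74100000 = 0.0539811 ms.
14 queued → 0.755735 ms.
Queuing delay = 0.756 ms.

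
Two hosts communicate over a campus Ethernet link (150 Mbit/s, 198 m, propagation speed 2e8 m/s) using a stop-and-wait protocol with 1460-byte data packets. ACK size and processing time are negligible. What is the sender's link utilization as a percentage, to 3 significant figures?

t_tx = L/R = 11680/150000000 = 7.78667e-05 s.
t_prop = 198/200000000 = 9.9e-07 s; RTT = 1.98e-06 s.
Cycle = t_tx + RTT = 7.98467e-05 s.
Utilization = t_tx / cycle = 7.78667e-05/7.98467e-05 = 97.5 %.

97.5 %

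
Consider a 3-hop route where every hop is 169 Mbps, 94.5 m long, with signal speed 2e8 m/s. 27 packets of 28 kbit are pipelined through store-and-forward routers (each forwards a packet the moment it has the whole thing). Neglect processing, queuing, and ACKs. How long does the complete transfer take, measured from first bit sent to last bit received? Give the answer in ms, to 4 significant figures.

Per-hop transmission t_tx = L/R = 28000/169000000 = 0.16568 ms.
Per-hop propagation t_prop = 94.5/200000000 = 0.0004725 ms.
Pipeline fill: first packet needs 3·t_tx to clear all hops; remaining 26 packets each add one t_tx.
Total = (3+27-1)·t_tx + 3·t_prop = 29·0.16568 + 3·0.0004725 = 4.806 ms.

4.806 ms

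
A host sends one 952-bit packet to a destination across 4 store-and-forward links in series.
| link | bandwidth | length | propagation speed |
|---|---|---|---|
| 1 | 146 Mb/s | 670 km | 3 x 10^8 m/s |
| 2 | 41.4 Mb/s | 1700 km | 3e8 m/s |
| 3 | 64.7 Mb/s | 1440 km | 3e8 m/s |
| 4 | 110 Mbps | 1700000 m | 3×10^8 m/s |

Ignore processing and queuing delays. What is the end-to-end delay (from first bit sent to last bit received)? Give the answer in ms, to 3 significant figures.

Transmission delays (L/R per hop): 0.00652055, 0.0229952, 0.0147141, 0.00865455 ms; sum = 0.0528843 ms.
Propagation delays (d/s per hop): 2.23333, 5.66667, 4.8, 5.66667 ms; sum = 18.3667 ms.
End-to-end = 18.4 ms.

18.4 ms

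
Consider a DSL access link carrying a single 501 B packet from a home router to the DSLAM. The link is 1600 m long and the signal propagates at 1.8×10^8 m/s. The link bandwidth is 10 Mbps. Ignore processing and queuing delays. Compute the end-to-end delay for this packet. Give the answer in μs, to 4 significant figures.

409.7 μs

L = 501 × 8 = 4008 bits.
Transmission delay = L/R = 4008 / 10000000 = 400.8 μs.
Propagation delay = d/s = 1600 m / 180000000 m/s = 8.88889 μs.
Total = 409.7 μs.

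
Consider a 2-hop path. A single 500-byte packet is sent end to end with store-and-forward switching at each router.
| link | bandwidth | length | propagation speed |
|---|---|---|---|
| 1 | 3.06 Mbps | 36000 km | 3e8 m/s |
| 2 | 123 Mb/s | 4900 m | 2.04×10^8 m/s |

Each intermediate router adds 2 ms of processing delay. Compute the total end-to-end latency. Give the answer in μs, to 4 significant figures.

L = 500 × 8 = 4000 bits.
Transmission delays (L/R per hop): 1307.19, 32.5203 μs; sum = 1339.71 μs.
Propagation delays (d/s per hop): 120000, 24.0196 μs; sum = 120024 μs.
Processing at 1 router(s): 1 × 2 ms = 2000 μs.
End-to-end = 123400 μs.

123400 μs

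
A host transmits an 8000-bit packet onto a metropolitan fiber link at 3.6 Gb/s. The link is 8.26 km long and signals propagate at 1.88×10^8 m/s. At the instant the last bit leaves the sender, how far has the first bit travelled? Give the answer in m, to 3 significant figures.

418 m

t_tx = L/R = 8000/3600000000 = 2.22222e-06 s.
Distance = s × t_tx = 188000000 × 2.22222e-06 = 418 m.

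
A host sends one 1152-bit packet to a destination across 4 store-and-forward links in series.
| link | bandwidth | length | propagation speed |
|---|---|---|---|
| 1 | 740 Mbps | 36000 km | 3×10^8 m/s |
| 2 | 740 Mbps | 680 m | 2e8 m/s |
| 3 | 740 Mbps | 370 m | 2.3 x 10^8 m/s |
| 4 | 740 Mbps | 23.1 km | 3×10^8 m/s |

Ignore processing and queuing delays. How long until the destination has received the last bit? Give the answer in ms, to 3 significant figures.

Transmission delay per hop = L/R = 1152/740000000 = 0.00155676 ms; 4 hops → 0.00622703 ms.
Propagation delays (d/s per hop): 120, 0.0034, 0.0016087, 0.077 ms; sum = 120.082 ms.
End-to-end = 120 ms.

120 ms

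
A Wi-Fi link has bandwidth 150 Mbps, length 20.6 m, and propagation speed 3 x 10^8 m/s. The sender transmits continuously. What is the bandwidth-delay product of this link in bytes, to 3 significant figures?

Propagation delay = 20.6 / 300000000 = 6.86667e-08 s.
BDP = R × t_prop = 150000000 × 6.86667e-08 = 10.3 bits.
In bytes: 10.3/8 = 1.29 bytes.

1.29 bytes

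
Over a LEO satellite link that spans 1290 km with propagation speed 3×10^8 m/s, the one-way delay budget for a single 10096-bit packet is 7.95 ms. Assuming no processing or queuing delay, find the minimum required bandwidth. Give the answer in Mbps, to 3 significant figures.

2.77 Mbps

Propagation delay = 1290000 / 300000000 = 4.3 ms.
Transmission budget = 7.95 − 4.3 = 3.65 ms.
R ≥ L / t_tx = 10096 bits / 0.00365 s = 2.77 Mbps.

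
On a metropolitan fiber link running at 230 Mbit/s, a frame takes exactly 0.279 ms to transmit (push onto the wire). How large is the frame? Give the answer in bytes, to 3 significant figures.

8020 bytes

L = R × t_tx = 230000000 b/s × 0.000279 s = 64170 bits.
In bytes: 64170 / 8 = 8020 bytes.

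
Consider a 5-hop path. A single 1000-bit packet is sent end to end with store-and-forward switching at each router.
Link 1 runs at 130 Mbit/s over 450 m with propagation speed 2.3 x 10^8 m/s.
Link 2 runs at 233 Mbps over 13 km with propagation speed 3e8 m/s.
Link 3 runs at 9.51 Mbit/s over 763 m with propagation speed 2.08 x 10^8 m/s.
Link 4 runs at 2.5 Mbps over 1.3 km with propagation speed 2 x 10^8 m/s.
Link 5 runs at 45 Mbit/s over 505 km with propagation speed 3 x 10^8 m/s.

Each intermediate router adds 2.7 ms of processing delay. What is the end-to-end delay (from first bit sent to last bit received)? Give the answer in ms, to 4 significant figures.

Transmission delays (L/R per hop): 0.00769231, 0.00429185, 0.105152, 0.4, 0.0222222 ms; sum = 0.539359 ms.
Propagation delays (d/s per hop): 0.00195652, 0.0433333, 0.00366827, 0.0065, 1.68333 ms; sum = 1.73879 ms.
Processing at 4 router(s): 4 × 2.7 ms = 10.8 ms.
End-to-end = 13.08 ms.

13.08 ms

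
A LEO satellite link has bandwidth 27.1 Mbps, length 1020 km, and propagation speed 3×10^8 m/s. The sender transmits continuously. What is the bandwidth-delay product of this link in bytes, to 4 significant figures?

Propagation delay = 1020000 / 300000000 = 0.0034 s.
BDP = R × t_prop = 27100000 × 0.0034 = 92140 bits.
In bytes: 92140/8 = 11520 bytes.

11520 bytes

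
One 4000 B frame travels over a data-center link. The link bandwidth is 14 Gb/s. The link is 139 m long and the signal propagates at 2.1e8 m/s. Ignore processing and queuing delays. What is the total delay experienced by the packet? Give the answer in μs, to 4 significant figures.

L = 4000 × 8 = 32000 bits.
Transmission delay = L/R = 32000 / 14000000000 = 2.28571 μs.
Propagation delay = d/s = 139 m / 210000000 m/s = 0.661905 μs.
Total = 2.948 μs.

2.948 μs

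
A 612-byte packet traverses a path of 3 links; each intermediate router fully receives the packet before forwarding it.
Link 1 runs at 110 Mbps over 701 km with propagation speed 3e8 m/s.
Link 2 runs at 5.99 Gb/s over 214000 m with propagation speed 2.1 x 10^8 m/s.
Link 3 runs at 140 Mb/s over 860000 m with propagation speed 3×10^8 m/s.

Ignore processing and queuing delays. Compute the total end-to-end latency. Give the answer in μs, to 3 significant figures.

L = 612 × 8 = 4896 bits.
Transmission delays (L/R per hop): 44.5091, 0.817362, 34.9714 μs; sum = 80.2979 μs.
Propagation delays (d/s per hop): 2336.67, 1019.05, 2866.67 μs; sum = 6222.38 μs.
End-to-end = 6300 μs.

6300 μs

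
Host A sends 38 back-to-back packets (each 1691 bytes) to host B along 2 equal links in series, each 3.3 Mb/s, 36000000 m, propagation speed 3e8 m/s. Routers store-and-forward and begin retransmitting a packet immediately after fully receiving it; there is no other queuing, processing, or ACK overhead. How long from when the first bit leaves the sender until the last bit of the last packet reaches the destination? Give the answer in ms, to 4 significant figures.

399.9 ms

Per-hop transmission t_tx = L/R = 13528/3300000 = 4.09939 ms.
Per-hop propagation t_prop = 36000000/300000000 = 120 ms.
Pipeline fill: first packet needs 2·t_tx to clear all hops; remaining 37 packets each add one t_tx.
Total = (2+38-1)·t_tx + 2·t_prop = 39·4.09939 + 2·120 = 399.9 ms.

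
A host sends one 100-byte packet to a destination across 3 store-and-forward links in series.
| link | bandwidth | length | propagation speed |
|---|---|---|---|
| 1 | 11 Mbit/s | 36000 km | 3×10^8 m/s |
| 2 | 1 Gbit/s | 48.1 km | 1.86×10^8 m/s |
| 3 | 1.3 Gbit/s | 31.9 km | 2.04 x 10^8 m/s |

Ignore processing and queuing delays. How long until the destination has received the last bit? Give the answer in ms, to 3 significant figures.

L = 100 × 8 = 800 bits.
Transmission delays (L/R per hop): 0.0727273, 0.0008, 0.000615385 ms; sum = 0.0741427 ms.
Propagation delays (d/s per hop): 120, 0.258602, 0.156373 ms; sum = 120.415 ms.
End-to-end = 120 ms.

120 ms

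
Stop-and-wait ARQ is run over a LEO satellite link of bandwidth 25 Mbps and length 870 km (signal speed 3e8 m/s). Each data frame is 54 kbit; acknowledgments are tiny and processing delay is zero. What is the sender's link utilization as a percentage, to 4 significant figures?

27.14 %

t_tx = L/R = 54000/25000000 = 0.00216 s.
t_prop = 870000/300000000 = 0.0029 s; RTT = 0.0058 s.
Cycle = t_tx + RTT = 0.00796 s.
Utilization = t_tx / cycle = 0.00216/0.00796 = 27.14 %.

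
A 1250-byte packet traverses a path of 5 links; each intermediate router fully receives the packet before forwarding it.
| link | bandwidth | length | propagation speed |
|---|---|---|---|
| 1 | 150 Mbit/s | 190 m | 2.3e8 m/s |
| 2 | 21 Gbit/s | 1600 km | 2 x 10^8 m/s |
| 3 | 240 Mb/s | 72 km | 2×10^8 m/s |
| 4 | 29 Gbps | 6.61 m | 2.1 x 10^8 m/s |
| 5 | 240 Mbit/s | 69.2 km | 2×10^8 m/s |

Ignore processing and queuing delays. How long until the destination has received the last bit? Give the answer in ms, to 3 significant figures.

8.86 ms

L = 1250 × 8 = 10000 bits.
Transmission delays (L/R per hop): 0.0666667, 0.00047619, 0.0416667, 0.000344828, 0.0416667 ms; sum = 0.150821 ms.
Propagation delays (d/s per hop): 0.000826087, 8, 0.36, 3.14762e-05, 0.346 ms; sum = 8.70686 ms.
End-to-end = 8.86 ms.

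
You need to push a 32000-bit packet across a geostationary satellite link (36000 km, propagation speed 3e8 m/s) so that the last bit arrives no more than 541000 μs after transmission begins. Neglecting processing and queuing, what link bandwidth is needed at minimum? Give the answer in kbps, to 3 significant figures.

Propagation delay = 36000000 / 300000000 = 120000 μs.
Transmission budget = 541000 − 120000 = 421000 μs.
R ≥ L / t_tx = 32000 bits / 0.421 s = 76.0 kbps.

76.0 kbps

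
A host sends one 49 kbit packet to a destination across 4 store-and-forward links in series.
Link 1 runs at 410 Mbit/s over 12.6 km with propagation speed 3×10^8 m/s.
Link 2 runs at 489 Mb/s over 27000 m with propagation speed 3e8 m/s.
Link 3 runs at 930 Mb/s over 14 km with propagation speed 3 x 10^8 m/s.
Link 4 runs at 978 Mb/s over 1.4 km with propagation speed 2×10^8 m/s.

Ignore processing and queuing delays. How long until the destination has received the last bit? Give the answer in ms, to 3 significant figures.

L = 49000 bits.
Transmission delays (L/R per hop): 0.119512, 0.100204, 0.0526882, 0.0501022 ms; sum = 0.322507 ms.
Propagation delays (d/s per hop): 0.042, 0.09, 0.0466667, 0.007 ms; sum = 0.185667 ms.
End-to-end = 0.508 ms.

0.508 ms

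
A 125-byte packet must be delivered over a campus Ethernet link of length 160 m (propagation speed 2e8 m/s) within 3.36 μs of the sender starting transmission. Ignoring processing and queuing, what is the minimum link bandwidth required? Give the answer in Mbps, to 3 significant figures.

L = 1000 bits.
Propagation delay = 160 / 200000000 = 0.8 μs.
Transmission budget = 3.36 − 0.8 = 2.56 μs.
R ≥ L / t_tx = 1000 bits / 2.56e-06 s = 391 Mbps.

391 Mbps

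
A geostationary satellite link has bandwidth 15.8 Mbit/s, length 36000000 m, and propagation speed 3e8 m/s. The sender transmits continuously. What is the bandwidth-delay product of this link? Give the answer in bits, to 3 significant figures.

Propagation delay = 36000000 / 300000000 = 0.12 s.
BDP = R × t_prop = 15800000 × 0.12 = 1896000 bits.

1900000 bits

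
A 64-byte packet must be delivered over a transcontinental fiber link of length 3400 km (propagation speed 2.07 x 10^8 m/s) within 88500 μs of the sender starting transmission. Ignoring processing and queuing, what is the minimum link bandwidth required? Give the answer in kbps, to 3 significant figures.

L = 512 bits.
Propagation delay = 3400000 / 2.07e+08 = 16425.1 μs.
Transmission budget = 88500 − 16425.1 = 72074.9 μs.
R ≥ L / t_tx = 512 bits / 0.0720749 s = 7.10 kbps.

7.10 kbps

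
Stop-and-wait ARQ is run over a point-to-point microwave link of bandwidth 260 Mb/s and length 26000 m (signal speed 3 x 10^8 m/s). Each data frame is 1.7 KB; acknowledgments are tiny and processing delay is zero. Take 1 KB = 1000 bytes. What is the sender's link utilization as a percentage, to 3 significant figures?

t_tx = L/R = 13600/260000000 = 5.23077e-05 s.
t_prop = 26000/300000000 = 8.66667e-05 s; RTT = 0.000173333 s.
Cycle = t_tx + RTT = 0.000225641 s.
Utilization = t_tx / cycle = 5.23077e-05/0.000225641 = 23.2 %.

23.2 %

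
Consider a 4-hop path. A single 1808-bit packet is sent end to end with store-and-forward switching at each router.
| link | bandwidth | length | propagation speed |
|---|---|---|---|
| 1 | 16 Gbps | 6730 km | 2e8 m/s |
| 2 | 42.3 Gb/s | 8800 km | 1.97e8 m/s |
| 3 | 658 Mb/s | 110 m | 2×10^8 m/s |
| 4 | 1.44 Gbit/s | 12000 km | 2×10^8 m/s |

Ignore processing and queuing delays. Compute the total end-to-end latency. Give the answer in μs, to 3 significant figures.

Transmission delays (L/R per hop): 0.113, 0.0427423, 2.74772, 1.25556 μs; sum = 4.15902 μs.
Propagation delays (d/s per hop): 33650, 44670.1, 0.55, 60000 μs; sum = 138321 μs.
End-to-end = 138000 μs.

138000 μs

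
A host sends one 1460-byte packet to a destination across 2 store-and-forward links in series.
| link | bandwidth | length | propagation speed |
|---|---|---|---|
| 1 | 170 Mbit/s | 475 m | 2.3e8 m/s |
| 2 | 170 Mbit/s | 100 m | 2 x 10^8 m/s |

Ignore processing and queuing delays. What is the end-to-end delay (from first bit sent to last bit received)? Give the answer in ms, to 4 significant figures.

0.1400 ms

L = 1460 × 8 = 11680 bits.
Transmission delay per hop = L/R = 11680/170000000 = 0.0687059 ms; 2 hops → 0.137412 ms.
Propagation delays (d/s per hop): 0.00206522, 0.0005 ms; sum = 0.00256522 ms.
End-to-end = 0.1400 ms.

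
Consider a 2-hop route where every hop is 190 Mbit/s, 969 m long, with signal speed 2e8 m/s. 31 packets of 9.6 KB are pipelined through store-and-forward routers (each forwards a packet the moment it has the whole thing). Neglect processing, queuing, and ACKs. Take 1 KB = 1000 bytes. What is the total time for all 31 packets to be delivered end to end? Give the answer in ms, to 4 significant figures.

12.94 ms

Per-hop transmission t_tx = L/R = 76800/190000000 = 0.404211 ms.
Per-hop propagation t_prop = 969/200000000 = 0.004845 ms.
Pipeline fill: first packet needs 2·t_tx to clear all hops; remaining 30 packets each add one t_tx.
Total = (2+31-1)·t_tx + 2·t_prop = 32·0.404211 + 2·0.004845 = 12.94 ms.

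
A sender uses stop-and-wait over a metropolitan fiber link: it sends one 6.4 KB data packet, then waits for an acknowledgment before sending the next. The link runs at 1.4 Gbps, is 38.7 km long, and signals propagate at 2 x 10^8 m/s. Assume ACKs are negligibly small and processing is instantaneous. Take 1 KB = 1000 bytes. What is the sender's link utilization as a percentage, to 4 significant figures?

8.634 %

t_tx = L/R = 51200/1400000000 = 3.65714e-05 s.
t_prop = 38700/200000000 = 0.0001935 s; RTT = 0.000387 s.
Cycle = t_tx + RTT = 0.000423571 s.
Utilization = t_tx / cycle = 3.65714e-05/0.000423571 = 8.634 %.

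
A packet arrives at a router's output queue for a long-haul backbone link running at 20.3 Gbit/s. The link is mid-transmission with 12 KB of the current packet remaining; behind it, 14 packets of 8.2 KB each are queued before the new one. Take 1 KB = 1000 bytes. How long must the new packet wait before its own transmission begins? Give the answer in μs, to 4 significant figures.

Each queued packet: L/R = 65600/20300000000 = 3.23153 μs.
14 queued → 45.2414 μs.
Plus remaining 96000 bits of current packet: 4.72906 μs.
Queuing delay = 49.97 μs.

49.97 μs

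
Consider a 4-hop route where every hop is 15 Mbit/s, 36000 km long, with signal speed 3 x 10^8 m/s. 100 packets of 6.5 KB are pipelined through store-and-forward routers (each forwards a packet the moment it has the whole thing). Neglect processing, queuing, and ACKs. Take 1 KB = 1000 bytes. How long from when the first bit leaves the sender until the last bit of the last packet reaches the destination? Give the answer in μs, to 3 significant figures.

837000 μs

Per-hop transmission t_tx = L/R = 52000/15000000 = 3466.67 μs.
Per-hop propagation t_prop = 36000000/300000000 = 120000 μs.
Pipeline fill: first packet needs 4·t_tx to clear all hops; remaining 99 packets each add one t_tx.
Total = (4+100-1)·t_tx + 4·t_prop = 103·3466.67 + 4·120000 = 837000 μs.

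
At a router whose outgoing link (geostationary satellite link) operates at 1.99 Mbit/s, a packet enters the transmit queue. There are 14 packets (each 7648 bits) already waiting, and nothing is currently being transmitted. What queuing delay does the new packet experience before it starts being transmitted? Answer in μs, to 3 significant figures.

Each queued packet: L/R = 7648/1990000 = 3843.22 μs.
14 queued → 53805 μs.
Queuing delay = 53800 μs.

53800 μs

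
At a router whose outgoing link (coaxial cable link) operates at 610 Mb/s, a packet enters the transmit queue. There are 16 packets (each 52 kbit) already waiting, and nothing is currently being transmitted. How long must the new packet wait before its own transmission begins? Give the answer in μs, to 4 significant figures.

1364 μs

Each queued packet: L/R = 52000/610000000 = 85.2459 μs.
16 queued → 1363.93 μs.
Queuing delay = 1364 μs.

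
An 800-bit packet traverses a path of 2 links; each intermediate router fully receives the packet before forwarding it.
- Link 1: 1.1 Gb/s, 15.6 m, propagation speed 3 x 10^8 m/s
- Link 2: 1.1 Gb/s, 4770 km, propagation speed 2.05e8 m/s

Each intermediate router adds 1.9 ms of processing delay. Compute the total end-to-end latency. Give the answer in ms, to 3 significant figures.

Transmission delay per hop = L/R = 800/1100000000 = 0.000727273 ms; 2 hops → 0.00145455 ms.
Propagation delays (d/s per hop): 5.2e-05, 23.2683 ms; sum = 23.2683 ms.
Processing at 1 router(s): 1 × 1.9 ms = 1.9 ms.
End-to-end = 25.2 ms.

25.2 ms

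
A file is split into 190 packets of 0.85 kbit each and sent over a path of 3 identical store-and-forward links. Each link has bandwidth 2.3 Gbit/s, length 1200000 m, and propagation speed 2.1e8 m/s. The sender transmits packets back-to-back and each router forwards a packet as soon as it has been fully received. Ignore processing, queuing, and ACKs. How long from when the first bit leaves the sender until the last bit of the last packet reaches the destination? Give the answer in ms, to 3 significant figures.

Per-hop transmission t_tx = L/R = 850/2300000000 = 0.000369565 ms.
Per-hop propagation t_prop = 1200000/210000000 = 5.71429 ms.
Pipeline fill: first packet needs 3·t_tx to clear all hops; remaining 189 packets each add one t_tx.
Total = (3+190-1)·t_tx + 3·t_prop = 192·0.000369565 + 3·5.71429 = 17.2 ms.

17.2 ms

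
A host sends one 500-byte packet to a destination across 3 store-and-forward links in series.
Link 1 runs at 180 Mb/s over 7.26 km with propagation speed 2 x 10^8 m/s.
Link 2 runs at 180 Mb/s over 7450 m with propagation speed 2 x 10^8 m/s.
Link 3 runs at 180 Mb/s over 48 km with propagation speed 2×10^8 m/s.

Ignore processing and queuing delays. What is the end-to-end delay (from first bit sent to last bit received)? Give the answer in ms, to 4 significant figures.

0.3802 ms

L = 500 × 8 = 4000 bits.
Transmission delay per hop = L/R = 4000/180000000 = 0.0222222 ms; 3 hops → 0.0666667 ms.
Propagation delays (d/s per hop): 0.0363, 0.03725, 0.24 ms; sum = 0.31355 ms.
End-to-end = 0.3802 ms.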